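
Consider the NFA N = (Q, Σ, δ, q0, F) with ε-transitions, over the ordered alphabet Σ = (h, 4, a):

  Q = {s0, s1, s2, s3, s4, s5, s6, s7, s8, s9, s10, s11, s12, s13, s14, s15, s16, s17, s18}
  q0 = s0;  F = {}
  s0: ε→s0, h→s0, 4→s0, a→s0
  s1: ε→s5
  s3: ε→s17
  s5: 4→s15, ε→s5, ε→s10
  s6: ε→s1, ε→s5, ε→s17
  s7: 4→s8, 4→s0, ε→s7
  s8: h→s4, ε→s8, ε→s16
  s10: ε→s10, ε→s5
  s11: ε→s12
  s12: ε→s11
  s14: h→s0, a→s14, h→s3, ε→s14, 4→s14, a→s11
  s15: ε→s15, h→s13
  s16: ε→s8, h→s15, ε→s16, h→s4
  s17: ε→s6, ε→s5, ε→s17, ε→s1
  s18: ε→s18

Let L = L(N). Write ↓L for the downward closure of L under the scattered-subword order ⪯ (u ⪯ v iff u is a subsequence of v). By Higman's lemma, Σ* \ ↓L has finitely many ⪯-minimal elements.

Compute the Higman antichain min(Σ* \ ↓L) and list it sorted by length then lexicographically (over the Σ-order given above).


A = [ε].

|Q|=19, |F|=0, |δ|=39 (24 ε).
min D↑ (1 st, q0=0, F={0}): 0:h→0,4→0,a→0 (ε-aug+det+¬).
ε ∈ L(D↑) — L = ∅.


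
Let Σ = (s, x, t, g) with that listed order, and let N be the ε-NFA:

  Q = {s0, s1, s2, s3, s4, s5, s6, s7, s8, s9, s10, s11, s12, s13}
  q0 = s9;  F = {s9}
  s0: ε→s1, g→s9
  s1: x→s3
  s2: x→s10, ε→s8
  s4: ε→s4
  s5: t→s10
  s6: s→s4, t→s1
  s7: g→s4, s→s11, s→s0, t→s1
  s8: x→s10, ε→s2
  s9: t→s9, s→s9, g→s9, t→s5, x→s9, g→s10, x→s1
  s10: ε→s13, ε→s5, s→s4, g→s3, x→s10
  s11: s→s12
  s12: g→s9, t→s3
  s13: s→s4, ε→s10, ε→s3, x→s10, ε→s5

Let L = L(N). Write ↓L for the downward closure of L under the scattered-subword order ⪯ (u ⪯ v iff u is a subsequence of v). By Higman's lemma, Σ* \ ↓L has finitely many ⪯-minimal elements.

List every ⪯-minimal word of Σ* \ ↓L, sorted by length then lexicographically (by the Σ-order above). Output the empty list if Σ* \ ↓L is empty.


A = [].

|Q|=14, |F|=1, |δ|=35 (9 ε).
min D↑ (1 st, q0=0, F={}): 0:s→0,x→0,t→0,g→0 (ε-aug+det+¬).
L(D↑) = ∅; no obstructions.


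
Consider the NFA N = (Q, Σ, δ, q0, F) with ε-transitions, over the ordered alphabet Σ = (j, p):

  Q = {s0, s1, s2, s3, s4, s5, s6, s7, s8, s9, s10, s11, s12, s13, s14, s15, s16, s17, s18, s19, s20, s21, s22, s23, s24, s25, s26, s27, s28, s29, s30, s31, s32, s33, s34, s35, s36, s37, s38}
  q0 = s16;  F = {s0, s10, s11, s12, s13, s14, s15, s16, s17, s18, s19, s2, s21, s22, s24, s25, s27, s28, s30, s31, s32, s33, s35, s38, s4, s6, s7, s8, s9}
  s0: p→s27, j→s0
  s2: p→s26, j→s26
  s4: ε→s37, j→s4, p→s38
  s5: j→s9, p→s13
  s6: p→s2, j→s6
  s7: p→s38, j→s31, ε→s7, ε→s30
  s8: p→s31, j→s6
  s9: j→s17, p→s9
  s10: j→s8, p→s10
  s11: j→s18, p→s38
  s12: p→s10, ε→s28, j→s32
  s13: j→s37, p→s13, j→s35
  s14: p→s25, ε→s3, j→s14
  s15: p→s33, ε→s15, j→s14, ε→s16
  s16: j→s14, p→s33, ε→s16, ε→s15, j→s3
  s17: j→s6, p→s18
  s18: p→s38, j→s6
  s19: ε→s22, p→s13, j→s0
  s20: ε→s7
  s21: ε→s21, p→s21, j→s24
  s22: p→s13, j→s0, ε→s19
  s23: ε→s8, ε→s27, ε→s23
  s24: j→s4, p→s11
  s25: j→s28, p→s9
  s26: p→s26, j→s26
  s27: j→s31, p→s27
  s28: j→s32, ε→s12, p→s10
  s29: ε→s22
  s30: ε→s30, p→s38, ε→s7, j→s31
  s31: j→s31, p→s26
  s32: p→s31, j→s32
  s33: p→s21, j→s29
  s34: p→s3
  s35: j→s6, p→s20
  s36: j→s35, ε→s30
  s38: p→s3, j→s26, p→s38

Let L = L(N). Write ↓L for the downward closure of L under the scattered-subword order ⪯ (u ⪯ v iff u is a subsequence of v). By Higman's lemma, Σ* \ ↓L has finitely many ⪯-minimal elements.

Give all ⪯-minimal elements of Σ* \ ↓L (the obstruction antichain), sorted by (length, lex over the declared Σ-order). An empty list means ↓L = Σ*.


|Q|=39, |F|=29, |δ|=88 (21 ε).
min D↑ (26 st, q0=0, F={24}): 0:j→1,p→2 1:j→1,p→3 2:j→4,p→5 3:j→6,p→7 4:j→8,p→9 5:j→10,p→5 6:j→11,p→12 7:j→13,p→7 8:j→8,p→14 9:j→15,p→9 10:j→16,p→17 11:j→11,p→18 12:j→19,p→12 13:j→20,p→21 14:j→18,p→14 15:j→20,p→22 16:j→16,p→23 17:j→21,p→23 18:j→18,p→24 19:j→20,p→18 20:j→20,p→25 21:j→20,p→23 22:j→18,p→23 23:j→24,p→23 24:j→24,p→24 25:j→24,p→24.
'jpjjpp': N↓-sim [34, 30, 23, 18, 6, 3, 1] end={s26} rej; 6/6 single-dels accept.
'pjjpjp': N↓-sim [34, 31, 27, 17, 9, 2, 1] end={s26} rej; 6/6 deletions ∈↓L.
'ppjjpj': run [34, 31, 22, 17, 9, 4, 1] end={s26} rej; 6/6 del acc.
'ppjppj': |S_i|=[34, 31, 22, 17, 11, 4, 1] end={s26} — reject; 6/6 single-dels accept.
4 words, ⪯-incomp.

Antichain: [jpjjpp, pjjpjp, ppjjpj, ppjppj].


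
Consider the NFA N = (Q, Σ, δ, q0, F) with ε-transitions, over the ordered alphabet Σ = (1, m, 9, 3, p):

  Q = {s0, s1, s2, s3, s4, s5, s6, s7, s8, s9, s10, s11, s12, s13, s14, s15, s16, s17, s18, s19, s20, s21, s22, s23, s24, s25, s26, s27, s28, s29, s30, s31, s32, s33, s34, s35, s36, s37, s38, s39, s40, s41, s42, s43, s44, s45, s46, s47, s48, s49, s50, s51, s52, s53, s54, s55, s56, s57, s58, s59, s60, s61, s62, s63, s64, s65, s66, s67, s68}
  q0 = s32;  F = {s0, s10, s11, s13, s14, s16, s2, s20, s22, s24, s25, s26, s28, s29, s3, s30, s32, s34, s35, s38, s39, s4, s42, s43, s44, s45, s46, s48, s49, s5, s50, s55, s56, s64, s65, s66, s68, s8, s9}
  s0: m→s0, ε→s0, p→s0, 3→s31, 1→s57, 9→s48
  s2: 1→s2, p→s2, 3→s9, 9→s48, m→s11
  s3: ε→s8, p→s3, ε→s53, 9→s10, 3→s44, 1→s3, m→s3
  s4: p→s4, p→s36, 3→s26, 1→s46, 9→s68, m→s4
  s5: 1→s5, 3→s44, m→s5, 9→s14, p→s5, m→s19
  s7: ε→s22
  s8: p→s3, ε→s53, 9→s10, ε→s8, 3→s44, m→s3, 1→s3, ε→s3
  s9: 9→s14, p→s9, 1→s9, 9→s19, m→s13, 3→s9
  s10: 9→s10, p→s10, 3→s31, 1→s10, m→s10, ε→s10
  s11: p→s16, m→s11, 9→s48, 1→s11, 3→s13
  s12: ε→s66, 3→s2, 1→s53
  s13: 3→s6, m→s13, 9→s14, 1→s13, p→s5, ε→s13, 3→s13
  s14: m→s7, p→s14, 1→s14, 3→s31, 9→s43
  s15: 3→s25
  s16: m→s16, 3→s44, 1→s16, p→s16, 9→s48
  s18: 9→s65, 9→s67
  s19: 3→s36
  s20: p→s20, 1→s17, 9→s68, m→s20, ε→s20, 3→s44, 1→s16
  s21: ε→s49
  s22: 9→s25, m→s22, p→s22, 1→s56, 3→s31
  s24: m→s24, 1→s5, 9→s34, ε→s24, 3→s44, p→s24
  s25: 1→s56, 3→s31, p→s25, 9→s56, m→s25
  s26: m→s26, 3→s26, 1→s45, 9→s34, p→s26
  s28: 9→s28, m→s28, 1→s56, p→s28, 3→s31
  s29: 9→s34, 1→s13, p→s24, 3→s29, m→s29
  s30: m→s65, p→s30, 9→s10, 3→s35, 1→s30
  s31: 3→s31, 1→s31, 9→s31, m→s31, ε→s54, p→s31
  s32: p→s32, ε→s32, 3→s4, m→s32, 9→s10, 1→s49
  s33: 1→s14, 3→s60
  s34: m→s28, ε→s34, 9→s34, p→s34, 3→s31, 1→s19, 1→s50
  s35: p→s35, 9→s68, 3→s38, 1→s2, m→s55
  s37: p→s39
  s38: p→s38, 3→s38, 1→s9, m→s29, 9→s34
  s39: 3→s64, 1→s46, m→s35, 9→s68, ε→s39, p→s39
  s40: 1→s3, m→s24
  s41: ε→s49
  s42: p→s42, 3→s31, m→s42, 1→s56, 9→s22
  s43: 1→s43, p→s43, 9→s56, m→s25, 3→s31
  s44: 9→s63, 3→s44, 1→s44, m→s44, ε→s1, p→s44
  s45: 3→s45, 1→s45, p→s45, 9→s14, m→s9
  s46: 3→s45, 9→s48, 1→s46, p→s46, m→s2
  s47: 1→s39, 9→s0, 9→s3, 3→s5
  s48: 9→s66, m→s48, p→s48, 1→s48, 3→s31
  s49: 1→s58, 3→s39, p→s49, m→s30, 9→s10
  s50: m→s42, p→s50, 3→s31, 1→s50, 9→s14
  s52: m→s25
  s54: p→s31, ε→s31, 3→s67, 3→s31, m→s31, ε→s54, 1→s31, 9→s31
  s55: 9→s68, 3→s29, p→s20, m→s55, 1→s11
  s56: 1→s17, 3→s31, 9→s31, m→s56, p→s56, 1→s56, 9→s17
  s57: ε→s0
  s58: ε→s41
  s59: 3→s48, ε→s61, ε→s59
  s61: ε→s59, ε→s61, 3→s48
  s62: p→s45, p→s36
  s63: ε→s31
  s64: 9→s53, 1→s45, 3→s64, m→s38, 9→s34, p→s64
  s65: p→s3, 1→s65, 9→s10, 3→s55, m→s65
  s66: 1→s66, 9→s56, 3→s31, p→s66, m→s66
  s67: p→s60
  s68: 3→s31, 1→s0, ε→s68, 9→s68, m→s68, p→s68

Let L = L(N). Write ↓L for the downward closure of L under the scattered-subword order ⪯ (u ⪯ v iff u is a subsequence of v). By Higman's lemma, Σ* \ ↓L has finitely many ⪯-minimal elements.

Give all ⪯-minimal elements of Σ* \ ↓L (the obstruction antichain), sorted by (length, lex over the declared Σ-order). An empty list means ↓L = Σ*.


|Q|=69, |F|=39, |δ|=265 (29 ε).
min D↑ (39 st, q0=0, F={6}): 0:1→1,m→0,9→2,3→3,p→0 1:1→1,m→4,9→2,3→5,p→1 2:1→2,m→2,9→2,3→6,p→2 3:1→7,m→3,9→8,3→9,p→3 4:1→4,m→10,9→2,3→11,p→4 5:1→7,m→11,9→8,3→12,p→5 6:1→6,m→6,9→6,3→6,p→6 7:1→7,m→13,9→14,3→15,p→7 8:1→16,m→8,9→8,3→6,p→8 9:1→15,m→9,9→17,3→9,p→9 10:1→10,m→10,9→2,3→18,p→19 11:1→13,m→18,9→8,3→20,p→11 12:1→15,m→20,9→17,3→12,p→12 13:1→13,m→21,9→14,3→22,p→13 14:1→14,m→14,9→23,3→6,p→14 15:1→15,m→22,9→24,3→15,p→15 16:1→16,m→16,9→14,3→6,p→16 17:1→25,m→26,9→17,3→6,p→17 18:1→21,m→18,9→8,3→27,p→28 19:1→19,m→19,9→2,3→29,p→19 20:1→22,m→27,9→17,3→20,p→20 21:1→21,m→21,9→14,3→30,p→31 22:1→22,m→30,9→24,3→22,p→22 23:1→23,m→23,9→32,3→6,p→23 24:1→24,m→33,9→34,3→6,p→24 25:1→25,m→35,9→24,3→6,p→25 26:1→32,m→26,9→26,3→6,p→26 27:1→30,m→27,9→17,3→27,p→36 28:1→31,m→28,9→8,3→29,p→28 29:1→29,m→29,9→6,3→29,p→29 30:1→30,m→30,9→24,3→30,p→37 31:1→31,m→31,9→14,3→29,p→31 32:1→32,m→32,9→6,3→6,p→32 33:1→32,m→33,9→38,3→6,p→33 34:1→34,m→38,9→32,3→6,p→34 35:1→32,m→35,9→33,3→6,p→35 36:1→37,m→36,9→17,3→29,p→36 37:1→37,m→37,9→24,3→29,p→37 38:1→32,m→38,9→32,3→6,p→38 [Hopcroft].
'93': N↓-sim [54, 25, 5] end={s31,s36,s54,s60,s67} — reject; 2/2 deletions ∈↓L.
'1mmp39': |S_i|=[54, 51, 44, 39, 33, 8, 5] end={s31,s54,s60,s63,s67} — reject; 6/6 single-dels accept.
'319999': |S_i|=[54, 45, 31, 16, 9, 6, 5] end={s17,s31,s54,s60,s67} — reject; 6/6 del acc.
'339m19': N↓-sim [54, 45, 31, 19, 11, 6, 5] end={s17,s31,s54,s60,s67} ∉↓L; 6/6 del acc.
4 minimals (antichain).

min(Σ*\↓L) = [93, 1mmp39, 319999, 339m19].


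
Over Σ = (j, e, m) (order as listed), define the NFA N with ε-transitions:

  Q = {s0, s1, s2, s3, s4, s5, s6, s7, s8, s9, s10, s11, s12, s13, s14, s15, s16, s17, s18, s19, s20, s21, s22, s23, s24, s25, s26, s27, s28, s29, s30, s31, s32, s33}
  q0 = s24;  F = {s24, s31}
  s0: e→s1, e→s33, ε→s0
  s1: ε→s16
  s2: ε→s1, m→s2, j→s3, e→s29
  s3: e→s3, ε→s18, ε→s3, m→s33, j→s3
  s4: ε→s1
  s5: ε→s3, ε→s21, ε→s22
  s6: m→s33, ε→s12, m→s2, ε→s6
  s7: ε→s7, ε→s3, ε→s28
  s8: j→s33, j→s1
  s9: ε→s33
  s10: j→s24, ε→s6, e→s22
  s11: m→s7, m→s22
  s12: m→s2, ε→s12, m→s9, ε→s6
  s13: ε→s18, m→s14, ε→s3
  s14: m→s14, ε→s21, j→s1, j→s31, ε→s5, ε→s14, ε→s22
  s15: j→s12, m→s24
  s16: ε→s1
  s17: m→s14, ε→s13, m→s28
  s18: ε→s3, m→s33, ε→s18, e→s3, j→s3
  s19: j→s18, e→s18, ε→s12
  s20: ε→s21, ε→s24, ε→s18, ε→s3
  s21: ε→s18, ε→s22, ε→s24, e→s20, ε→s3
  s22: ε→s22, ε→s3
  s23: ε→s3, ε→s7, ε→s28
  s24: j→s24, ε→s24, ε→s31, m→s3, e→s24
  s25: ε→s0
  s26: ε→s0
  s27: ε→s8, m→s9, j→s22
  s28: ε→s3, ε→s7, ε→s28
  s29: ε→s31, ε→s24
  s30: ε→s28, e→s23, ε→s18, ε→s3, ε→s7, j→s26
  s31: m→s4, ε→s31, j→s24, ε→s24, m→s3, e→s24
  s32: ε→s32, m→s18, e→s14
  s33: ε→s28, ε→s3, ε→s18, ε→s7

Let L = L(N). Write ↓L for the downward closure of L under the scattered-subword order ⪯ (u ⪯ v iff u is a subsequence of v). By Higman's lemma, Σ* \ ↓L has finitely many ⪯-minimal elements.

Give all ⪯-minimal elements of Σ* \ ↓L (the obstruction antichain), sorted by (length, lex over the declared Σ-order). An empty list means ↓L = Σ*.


min(Σ*\↓L) = [m].

|Q|=34, |F|=2, |δ|=108 (63 ε).
min D↑ (2 st, q0=0, F={1}): 0:j→0,e→0,m→1 1:j→1,e→1,m→1 (ε-aug+det+¬).
'm': run [10, 8] end={s1,s16,s18,s28,s3,s33,s4,s7} rej; 1/1 single-dels accept.
1 obstructions.


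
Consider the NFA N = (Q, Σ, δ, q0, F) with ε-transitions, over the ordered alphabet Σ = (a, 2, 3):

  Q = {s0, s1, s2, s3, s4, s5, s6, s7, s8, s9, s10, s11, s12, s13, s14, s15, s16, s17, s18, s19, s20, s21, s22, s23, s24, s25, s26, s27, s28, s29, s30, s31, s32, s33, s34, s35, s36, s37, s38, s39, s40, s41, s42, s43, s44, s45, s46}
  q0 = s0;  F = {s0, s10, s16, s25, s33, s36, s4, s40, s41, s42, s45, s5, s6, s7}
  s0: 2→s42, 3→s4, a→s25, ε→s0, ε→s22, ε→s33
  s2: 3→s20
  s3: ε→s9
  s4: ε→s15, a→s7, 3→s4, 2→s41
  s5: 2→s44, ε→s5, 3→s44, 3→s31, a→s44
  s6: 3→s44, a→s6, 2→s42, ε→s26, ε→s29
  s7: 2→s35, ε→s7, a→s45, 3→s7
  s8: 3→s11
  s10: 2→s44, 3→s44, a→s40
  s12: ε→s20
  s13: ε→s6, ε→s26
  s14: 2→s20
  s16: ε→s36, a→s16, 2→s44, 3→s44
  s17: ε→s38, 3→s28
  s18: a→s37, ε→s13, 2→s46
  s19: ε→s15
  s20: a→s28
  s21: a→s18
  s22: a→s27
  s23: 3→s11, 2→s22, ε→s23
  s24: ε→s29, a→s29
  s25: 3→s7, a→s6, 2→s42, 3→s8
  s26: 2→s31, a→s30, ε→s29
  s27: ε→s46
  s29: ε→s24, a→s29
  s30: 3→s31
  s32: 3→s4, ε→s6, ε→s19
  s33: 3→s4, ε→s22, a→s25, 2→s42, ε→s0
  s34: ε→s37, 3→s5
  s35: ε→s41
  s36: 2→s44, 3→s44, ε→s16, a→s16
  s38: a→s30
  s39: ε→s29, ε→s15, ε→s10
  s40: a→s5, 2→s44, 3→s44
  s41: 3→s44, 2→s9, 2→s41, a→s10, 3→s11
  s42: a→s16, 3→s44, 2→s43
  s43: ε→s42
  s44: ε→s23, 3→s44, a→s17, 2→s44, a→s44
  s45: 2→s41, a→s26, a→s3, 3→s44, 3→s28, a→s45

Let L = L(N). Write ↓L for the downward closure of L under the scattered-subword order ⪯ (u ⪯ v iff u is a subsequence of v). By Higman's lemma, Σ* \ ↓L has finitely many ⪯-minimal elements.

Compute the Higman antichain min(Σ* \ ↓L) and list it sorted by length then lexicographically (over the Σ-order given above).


Antichain: [23, aa3, 2a2, 32aaaa].

|Q|=47, |F|=14, |δ|=105 (33 ε).
min D↑ (13 st, q0=0, F={7}): 0:a→1,2→2,3→3 1:a→4,2→2,3→5 2:a→6,2→2,3→7 3:a→5,2→8,3→3 4:a→4,2→2,3→7 5:a→9,2→8,3→5 6:a→6,2→7,3→7 7:a→7,2→7,3→7 8:a→10,2→8,3→7 9:a→9,2→8,3→7 10:a→11,2→7,3→7 11:a→12,2→7,3→7 12:a→7,2→7,3→7 (ε-aug+det+¬).
'23': run [34, 21, 11] end={s11,s17,s22,s23,s27,s28,s30,s31,s38,s44,s46} — reject; 2/2 deletions ∈↓L.
'aa3': run [34, 30, 26, 11] end={s11,s17,s22,s23,s27,s28,s30,s31,s38,s44,s46} ∉↓L; 3/3 deletions ∈↓L.
'2a2': N↓-sim [34, 21, 16, 11] end={s11,s17,s22,s23,s27,s28,s30,s31,s38,s44,s46} rej; 3/3 deletions ∈↓L.
'32aaaa': |S_i|=[34, 26, 17, 14, 13, 12, 11] end={s11,s17,s22,s23,s27,s28,s30,s31,s38,s44,s46} rej; 6/6 del acc.
4 words, ⪯-incomp.


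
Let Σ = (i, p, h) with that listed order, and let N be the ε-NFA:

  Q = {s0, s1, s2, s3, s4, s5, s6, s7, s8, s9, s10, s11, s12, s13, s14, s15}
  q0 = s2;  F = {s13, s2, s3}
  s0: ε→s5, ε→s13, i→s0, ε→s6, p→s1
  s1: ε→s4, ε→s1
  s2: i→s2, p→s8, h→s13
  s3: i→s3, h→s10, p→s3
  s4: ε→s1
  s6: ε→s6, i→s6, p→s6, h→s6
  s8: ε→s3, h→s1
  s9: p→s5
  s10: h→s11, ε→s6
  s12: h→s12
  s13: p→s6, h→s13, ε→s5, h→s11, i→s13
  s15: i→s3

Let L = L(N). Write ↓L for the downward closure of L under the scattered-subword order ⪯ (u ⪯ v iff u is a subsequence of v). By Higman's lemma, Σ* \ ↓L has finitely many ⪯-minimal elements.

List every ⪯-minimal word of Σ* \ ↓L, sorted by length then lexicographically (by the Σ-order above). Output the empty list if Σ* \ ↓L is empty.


|Q|=16, |F|=3, |δ|=30 (10 ε).
min D↑ (4 st, q0=0, F={3}): 0:i→0,p→1,h→2 1:i→1,p→1,h→3 2:i→2,p→3,h→2 3:i→3,p→3,h→3 [Hopcroft].
'ph': N↓-sim [10, 7, 5] end={s1,s10,s11,s4,s6} rej; 2/2 single-dels accept.
'hp': N↓-sim [10, 7, 1] end={s6} — reject; 2/2 single-dels accept.
2 minimals (antichain).

A = [ph, hp].


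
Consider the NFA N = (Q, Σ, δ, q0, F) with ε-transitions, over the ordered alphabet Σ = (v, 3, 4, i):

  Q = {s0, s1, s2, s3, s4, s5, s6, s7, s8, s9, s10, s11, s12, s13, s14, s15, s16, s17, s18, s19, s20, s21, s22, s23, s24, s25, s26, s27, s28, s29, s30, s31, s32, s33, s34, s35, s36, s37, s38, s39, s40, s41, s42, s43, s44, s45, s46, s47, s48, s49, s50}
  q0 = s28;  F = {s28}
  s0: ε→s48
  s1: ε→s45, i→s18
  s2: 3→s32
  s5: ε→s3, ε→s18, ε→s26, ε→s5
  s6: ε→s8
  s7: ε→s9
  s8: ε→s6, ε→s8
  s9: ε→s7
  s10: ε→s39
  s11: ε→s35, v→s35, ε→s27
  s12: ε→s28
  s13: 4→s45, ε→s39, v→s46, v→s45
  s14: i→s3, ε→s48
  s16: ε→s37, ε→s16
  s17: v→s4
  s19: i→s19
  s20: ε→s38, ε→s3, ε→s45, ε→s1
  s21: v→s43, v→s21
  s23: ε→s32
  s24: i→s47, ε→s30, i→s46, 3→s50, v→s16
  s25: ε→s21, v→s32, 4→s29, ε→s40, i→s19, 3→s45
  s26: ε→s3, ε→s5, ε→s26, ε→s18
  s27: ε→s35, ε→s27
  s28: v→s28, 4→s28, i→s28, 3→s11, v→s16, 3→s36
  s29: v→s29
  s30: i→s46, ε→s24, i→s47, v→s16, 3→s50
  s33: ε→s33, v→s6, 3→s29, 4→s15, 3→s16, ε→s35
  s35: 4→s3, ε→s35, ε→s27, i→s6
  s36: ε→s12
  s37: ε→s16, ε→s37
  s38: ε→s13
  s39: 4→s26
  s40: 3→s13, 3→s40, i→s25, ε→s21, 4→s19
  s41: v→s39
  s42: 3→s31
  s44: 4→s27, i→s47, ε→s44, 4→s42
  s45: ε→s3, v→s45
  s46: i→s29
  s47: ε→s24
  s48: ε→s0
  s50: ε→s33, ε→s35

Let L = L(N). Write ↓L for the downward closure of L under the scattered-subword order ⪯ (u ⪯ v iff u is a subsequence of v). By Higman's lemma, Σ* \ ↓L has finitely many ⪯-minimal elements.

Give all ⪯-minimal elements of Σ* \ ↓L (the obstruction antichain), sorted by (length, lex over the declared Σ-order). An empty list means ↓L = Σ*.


min(Σ*\↓L) = [].

|Q|=51, |F|=1, |δ|=97 (49 ε).
min D↑ (1 st, q0=0, F={}): 0:v→0,3→0,4→0,i→0.
L(D↑) = ∅; no obstructions.


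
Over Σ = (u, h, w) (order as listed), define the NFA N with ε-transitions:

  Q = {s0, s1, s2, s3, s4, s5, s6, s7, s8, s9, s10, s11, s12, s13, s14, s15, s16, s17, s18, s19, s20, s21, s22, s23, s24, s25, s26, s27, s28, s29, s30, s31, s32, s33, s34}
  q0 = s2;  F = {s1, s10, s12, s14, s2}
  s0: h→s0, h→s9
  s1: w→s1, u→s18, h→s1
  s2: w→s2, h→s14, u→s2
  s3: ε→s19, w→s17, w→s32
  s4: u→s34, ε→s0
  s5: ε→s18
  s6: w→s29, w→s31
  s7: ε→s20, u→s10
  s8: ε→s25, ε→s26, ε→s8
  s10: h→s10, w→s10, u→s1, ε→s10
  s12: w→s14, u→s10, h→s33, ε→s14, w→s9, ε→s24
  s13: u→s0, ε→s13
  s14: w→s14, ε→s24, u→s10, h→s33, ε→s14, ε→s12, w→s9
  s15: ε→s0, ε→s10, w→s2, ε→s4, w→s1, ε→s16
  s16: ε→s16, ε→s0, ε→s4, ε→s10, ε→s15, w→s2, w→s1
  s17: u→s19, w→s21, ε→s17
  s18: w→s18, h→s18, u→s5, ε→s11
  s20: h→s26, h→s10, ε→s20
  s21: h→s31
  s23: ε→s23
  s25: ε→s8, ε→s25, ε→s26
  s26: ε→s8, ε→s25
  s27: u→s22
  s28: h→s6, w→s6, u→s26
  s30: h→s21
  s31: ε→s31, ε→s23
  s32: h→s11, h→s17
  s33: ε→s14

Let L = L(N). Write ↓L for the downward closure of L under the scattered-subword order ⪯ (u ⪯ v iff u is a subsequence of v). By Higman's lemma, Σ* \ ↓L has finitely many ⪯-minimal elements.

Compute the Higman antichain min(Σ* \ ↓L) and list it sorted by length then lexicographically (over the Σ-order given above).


|Q|=35, |F|=5, |δ|=80 (35 ε).
min D↑ (5 st, q0=0, F={4}): 0:u→0,h→1,w→0 1:u→2,h→1,w→1 2:u→3,h→2,w→2 3:u→4,h→3,w→3 4:u→4,h→4,w→4 (ε-aug+det+¬).
'huuu': run [11, 10, 5, 4, 3] end={s11,s18,s5} ∉↓L; 4/4 single-dels accept.
1 words, ⪯-incomp.

A = [huuu].


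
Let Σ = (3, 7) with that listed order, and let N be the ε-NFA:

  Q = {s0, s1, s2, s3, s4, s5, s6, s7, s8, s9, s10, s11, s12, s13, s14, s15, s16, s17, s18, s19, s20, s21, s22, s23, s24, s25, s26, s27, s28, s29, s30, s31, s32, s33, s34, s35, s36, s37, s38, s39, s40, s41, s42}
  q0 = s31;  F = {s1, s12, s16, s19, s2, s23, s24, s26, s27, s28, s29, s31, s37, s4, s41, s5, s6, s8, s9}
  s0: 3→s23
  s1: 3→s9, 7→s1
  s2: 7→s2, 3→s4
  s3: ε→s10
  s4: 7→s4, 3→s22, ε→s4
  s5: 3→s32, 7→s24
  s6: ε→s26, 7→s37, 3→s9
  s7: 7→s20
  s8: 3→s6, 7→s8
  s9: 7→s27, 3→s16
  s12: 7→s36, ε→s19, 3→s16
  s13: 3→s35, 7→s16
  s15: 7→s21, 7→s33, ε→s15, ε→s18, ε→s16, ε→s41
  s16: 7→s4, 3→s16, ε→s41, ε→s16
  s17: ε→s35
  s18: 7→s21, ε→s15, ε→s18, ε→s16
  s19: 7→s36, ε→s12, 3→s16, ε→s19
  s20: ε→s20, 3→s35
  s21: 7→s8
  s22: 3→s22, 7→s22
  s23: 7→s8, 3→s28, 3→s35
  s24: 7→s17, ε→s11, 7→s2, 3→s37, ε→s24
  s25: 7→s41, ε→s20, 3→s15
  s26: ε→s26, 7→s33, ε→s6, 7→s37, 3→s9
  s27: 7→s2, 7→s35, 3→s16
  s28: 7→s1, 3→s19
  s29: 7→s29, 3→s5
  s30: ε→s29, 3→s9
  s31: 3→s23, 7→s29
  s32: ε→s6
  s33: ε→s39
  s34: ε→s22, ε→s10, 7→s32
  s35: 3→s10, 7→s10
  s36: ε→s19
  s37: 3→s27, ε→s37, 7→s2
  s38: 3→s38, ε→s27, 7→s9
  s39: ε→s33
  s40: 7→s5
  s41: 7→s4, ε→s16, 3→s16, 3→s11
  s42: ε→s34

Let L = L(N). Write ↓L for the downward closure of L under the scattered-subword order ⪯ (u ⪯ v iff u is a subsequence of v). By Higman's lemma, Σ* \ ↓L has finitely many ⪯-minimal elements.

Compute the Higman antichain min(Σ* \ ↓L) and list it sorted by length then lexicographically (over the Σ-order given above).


min(Σ*\↓L) = [333373, 737733].

|Q|=43, |F|=19, |δ|=96 (33 ε).
min D↑ (17 st, q0=0, F={16}): 0:3→1,7→2 1:3→3,7→4 2:3→5,7→2 3:3→6,7→7 4:3→8,7→4 5:3→8,7→9 6:3→10,7→6 7:3→11,7→7 8:3→11,7→12 9:3→12,7→13 10:3→10,7→14 11:3→10,7→15 12:3→15,7→13 13:3→14,7→13 14:3→16,7→14 15:3→10,7→13 16:3→16,7→16 [Hopcroft].
'333373': run [28, 26, 21, 13, 6, 2, 1] end={s22} — reject; 6/6 deletions ∈↓L.
'737733': run [28, 25, 19, 14, 6, 3, 1] end={s22} rej; 6/6 deletions ∈↓L.
2 obstructions.


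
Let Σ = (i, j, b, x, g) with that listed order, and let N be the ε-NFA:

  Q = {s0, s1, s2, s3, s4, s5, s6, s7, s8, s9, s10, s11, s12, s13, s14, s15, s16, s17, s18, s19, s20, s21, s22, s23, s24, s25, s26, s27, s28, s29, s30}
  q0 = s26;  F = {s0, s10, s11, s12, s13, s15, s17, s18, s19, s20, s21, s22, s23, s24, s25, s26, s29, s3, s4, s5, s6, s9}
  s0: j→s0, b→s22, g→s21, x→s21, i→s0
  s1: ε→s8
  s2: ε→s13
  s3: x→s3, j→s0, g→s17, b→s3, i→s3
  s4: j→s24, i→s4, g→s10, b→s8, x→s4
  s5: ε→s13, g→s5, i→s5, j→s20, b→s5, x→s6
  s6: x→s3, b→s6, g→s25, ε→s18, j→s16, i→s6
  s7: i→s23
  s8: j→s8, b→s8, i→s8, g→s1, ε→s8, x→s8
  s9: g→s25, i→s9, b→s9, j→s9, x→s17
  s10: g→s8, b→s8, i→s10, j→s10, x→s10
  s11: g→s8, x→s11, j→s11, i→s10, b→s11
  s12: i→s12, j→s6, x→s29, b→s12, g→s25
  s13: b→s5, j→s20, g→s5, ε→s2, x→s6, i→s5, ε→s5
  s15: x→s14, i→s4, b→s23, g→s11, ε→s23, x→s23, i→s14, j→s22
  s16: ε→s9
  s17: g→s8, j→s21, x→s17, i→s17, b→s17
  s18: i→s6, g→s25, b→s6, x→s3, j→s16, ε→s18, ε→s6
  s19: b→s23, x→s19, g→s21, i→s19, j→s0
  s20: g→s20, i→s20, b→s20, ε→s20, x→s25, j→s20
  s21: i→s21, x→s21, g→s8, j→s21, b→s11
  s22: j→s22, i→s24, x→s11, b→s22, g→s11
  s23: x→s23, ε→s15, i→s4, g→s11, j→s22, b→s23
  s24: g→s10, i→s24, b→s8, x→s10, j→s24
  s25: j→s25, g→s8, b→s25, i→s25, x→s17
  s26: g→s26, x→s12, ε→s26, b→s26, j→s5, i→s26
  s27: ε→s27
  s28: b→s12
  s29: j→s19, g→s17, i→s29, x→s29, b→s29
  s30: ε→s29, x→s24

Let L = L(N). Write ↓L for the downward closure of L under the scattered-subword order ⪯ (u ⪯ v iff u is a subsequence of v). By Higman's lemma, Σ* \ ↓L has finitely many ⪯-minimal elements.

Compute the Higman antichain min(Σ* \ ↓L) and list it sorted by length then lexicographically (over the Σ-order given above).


min(Σ*\↓L) = [xgg, jjxg, xxjbib].

|Q|=31, |F|=22, |δ|=136 (16 ε).
min D↑ (20 st, q0=0, F={11}): 0:i→0,j→1,b→0,x→2,g→0 1:i→1,j→3,b→1,x→4,g→1 2:i→2,j→4,b→2,x→5,g→6 3:i→3,j→3,b→3,x→6,g→3 4:i→4,j→7,b→4,x→8,g→6 5:i→5,j→9,b→5,x→5,g→10 6:i→6,j→6,b→6,x→10,g→11 7:i→7,j→7,b→7,x→10,g→6 8:i→8,j→12,b→8,x→8,g→10 9:i→9,j→12,b→13,x→9,g→14 10:i→10,j→14,b→10,x→10,g→11 11:i→11,j→11,b→11,x→11,g→11 12:i→12,j→12,b→15,x→14,g→14 13:i→16,j→15,b→13,x→13,g→17 14:i→14,j→14,b→17,x→14,g→11 15:i→18,j→15,b→15,x→17,g→17 16:i→16,j→18,b→11,x→16,g→19 17:i→19,j→17,b→17,x→17,g→11 18:i→18,j→18,b→11,x→19,g→19 19:i→19,j→19,b→11,x→19,g→11 (ε-aug+det+¬).
'xgg': |S_i|=[27, 22, 7, 2] end={s1,s8} ∉↓L; 3/3 deletions ∈↓L.
'jjxg': |S_i|=[27, 24, 13, 7, 2] end={s1,s8} rej; 4/4 del acc.
'xxjbib': run [27, 22, 16, 13, 10, 6, 2] end={s1,s8} rej; 6/6 deletions ∈↓L.
3 obstructions.


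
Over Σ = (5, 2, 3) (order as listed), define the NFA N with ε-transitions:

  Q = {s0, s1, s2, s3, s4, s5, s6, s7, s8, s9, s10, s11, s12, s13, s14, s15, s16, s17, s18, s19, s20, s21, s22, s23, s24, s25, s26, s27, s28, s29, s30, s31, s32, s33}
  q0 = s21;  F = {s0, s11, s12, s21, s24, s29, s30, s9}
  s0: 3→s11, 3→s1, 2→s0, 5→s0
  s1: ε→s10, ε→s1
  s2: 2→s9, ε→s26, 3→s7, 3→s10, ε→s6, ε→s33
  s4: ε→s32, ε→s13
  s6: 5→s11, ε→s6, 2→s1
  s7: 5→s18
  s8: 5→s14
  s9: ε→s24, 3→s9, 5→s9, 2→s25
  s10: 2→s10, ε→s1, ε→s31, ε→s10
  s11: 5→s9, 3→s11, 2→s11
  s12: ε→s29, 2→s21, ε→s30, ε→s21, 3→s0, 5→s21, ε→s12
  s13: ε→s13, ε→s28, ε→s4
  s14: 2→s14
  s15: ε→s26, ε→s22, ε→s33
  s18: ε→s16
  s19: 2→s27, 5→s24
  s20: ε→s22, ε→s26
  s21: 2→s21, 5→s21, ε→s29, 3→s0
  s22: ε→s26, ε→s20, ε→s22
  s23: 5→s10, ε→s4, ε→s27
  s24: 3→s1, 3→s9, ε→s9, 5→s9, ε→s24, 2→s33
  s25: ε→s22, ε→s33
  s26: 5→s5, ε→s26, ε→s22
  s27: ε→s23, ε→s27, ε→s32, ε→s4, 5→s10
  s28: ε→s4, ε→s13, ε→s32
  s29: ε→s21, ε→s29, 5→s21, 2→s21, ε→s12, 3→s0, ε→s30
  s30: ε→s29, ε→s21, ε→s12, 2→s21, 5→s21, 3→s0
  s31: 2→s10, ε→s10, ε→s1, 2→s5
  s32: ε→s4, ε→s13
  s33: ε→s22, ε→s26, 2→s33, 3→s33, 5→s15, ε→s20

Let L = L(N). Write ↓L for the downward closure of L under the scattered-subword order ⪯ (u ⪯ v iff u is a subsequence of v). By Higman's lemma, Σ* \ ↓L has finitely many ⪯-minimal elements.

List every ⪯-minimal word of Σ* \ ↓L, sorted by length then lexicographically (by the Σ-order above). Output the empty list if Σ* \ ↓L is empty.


|Q|=34, |F|=8, |δ|=103 (58 ε).
min D↑ (5 st, q0=0, F={4}): 0:5→0,2→0,3→1 1:5→1,2→1,3→2 2:5→3,2→2,3→2 3:5→3,2→4,3→3 4:5→4,2→4,3→4.
'3352': N↓-sim [18, 14, 13, 12, 10] end={s1,s10,s15,s20,s22,s25,s26,s31,s33,s5} rej; 4/4 single-dels accept.
1 minimals (antichain).

Antichain: [3352].


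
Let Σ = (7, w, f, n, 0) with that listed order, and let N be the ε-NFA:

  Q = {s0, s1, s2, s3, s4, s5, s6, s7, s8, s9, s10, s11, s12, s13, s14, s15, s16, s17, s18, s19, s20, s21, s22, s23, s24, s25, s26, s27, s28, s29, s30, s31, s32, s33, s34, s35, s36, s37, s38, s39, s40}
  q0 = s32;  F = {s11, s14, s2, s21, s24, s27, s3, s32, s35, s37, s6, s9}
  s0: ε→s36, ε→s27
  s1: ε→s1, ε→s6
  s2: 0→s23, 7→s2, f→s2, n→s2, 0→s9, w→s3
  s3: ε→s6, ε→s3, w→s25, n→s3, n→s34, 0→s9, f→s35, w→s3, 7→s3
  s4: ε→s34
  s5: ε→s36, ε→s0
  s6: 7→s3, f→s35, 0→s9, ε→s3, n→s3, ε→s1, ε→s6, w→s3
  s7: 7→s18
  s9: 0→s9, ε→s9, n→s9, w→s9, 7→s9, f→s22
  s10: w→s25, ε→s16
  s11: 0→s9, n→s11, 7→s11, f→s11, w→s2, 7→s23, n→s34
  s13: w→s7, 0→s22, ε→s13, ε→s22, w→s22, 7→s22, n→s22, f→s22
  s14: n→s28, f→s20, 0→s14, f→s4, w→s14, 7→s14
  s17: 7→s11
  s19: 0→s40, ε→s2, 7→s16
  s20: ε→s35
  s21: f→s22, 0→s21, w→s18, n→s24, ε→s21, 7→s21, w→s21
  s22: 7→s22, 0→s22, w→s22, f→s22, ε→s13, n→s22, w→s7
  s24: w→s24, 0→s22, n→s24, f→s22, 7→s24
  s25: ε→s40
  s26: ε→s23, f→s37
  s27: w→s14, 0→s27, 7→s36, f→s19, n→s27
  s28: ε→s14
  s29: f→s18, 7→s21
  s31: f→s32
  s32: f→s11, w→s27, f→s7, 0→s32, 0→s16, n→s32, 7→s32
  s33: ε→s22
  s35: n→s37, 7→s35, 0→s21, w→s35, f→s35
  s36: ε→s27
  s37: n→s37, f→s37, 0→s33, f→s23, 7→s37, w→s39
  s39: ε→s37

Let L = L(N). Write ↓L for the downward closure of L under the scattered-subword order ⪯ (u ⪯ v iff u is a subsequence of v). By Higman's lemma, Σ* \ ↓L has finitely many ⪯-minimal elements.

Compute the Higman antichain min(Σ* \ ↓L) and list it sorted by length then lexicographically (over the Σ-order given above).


|Q|=41, |F|=12, |δ|=117 (26 ε).
min D↑ (12 st, q0=0, F={8}): 0:7→0,w→1,f→2,n→0,0→0 1:7→1,w→3,f→4,n→1,0→1 2:7→2,w→4,f→2,n→2,0→5 3:7→3,w→3,f→6,n→3,0→3 4:7→4,w→7,f→4,n→4,0→5 5:7→5,w→5,f→8,n→5,0→5 6:7→6,w→6,f→6,n→9,0→10 7:7→7,w→7,f→6,n→7,0→5 8:7→8,w→8,f→8,n→8,0→8 9:7→9,w→9,f→9,n→9,0→8 10:7→10,w→10,f→8,n→11,0→10 11:7→11,w→11,f→8,n→11,0→8 [Hopcroft].
'f0f': run [29, 24, 10, 4] end={s13,s18,s22,s7} rej; 3/3 del acc.
'wwfn0': N↓-sim [29, 27, 22, 14, 9, 5] end={s13,s18,s22,s33,s7} rej; 5/5 del acc.
2 words, ⪯-incomp.

min(Σ*\↓L) = [f0f, wwfn0].


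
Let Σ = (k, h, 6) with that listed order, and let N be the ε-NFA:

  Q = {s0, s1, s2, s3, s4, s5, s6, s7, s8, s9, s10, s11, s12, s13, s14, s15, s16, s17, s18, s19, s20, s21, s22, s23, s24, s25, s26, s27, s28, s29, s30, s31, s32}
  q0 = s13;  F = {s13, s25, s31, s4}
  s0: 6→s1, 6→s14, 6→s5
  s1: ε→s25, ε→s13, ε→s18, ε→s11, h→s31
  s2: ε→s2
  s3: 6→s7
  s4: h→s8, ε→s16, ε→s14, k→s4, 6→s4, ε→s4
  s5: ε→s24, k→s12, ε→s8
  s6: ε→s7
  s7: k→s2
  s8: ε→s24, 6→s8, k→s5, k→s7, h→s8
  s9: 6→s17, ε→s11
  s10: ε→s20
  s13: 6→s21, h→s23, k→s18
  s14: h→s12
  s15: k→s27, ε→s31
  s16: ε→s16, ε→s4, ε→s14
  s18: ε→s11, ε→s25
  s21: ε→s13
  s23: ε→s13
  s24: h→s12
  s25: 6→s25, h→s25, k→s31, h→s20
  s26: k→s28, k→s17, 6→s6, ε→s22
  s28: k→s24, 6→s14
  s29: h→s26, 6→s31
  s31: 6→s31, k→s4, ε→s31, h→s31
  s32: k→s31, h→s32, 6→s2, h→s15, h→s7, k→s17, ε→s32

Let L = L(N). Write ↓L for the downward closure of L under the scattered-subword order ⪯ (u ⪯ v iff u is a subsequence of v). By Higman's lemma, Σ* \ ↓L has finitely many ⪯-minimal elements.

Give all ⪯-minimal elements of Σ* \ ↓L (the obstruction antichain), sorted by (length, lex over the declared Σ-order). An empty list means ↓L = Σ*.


|Q|=33, |F|=4, |δ|=66 (25 ε).
min D↑ (5 st, q0=0, F={4}): 0:k→1,h→0,6→0 1:k→2,h→1,6→1 2:k→3,h→2,6→2 3:k→3,h→4,6→3 4:k→4,h→4,6→4 [Hopcroft].
'kkkh': run [17, 14, 10, 9, 6] end={s12,s2,s24,s5,s7,s8} — reject; 4/4 single-dels accept.
1 words, ⪯-incomp.

A = [kkkh].


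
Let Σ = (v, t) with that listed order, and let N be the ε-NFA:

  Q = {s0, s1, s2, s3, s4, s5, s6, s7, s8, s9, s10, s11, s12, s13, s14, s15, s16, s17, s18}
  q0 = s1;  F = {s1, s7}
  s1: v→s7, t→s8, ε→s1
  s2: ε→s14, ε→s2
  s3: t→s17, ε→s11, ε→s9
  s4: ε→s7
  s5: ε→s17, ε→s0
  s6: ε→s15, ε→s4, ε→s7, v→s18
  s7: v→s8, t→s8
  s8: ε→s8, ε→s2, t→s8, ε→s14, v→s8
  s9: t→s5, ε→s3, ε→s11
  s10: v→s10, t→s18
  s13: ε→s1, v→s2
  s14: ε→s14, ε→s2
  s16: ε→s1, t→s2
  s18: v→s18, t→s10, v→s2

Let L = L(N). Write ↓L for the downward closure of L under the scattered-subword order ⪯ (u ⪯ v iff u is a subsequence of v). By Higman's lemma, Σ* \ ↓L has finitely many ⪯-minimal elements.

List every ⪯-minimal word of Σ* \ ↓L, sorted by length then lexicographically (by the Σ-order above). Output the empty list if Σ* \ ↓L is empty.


|Q|=19, |F|=2, |δ|=36 (20 ε).
min D↑ (3 st, q0=0, F={2}): 0:v→1,t→2 1:v→2,t→2 2:v→2,t→2 [Hopcroft].
't': |S_i|=[5, 3] end={s14,s2,s8} ∉↓L; 1/1 single-dels accept.
'vv': |S_i|=[5, 4, 3] end={s14,s2,s8} rej; 2/2 deletions ∈↓L.
2 words, ⪯-incomp.

min(Σ*\↓L) = [t, vv].


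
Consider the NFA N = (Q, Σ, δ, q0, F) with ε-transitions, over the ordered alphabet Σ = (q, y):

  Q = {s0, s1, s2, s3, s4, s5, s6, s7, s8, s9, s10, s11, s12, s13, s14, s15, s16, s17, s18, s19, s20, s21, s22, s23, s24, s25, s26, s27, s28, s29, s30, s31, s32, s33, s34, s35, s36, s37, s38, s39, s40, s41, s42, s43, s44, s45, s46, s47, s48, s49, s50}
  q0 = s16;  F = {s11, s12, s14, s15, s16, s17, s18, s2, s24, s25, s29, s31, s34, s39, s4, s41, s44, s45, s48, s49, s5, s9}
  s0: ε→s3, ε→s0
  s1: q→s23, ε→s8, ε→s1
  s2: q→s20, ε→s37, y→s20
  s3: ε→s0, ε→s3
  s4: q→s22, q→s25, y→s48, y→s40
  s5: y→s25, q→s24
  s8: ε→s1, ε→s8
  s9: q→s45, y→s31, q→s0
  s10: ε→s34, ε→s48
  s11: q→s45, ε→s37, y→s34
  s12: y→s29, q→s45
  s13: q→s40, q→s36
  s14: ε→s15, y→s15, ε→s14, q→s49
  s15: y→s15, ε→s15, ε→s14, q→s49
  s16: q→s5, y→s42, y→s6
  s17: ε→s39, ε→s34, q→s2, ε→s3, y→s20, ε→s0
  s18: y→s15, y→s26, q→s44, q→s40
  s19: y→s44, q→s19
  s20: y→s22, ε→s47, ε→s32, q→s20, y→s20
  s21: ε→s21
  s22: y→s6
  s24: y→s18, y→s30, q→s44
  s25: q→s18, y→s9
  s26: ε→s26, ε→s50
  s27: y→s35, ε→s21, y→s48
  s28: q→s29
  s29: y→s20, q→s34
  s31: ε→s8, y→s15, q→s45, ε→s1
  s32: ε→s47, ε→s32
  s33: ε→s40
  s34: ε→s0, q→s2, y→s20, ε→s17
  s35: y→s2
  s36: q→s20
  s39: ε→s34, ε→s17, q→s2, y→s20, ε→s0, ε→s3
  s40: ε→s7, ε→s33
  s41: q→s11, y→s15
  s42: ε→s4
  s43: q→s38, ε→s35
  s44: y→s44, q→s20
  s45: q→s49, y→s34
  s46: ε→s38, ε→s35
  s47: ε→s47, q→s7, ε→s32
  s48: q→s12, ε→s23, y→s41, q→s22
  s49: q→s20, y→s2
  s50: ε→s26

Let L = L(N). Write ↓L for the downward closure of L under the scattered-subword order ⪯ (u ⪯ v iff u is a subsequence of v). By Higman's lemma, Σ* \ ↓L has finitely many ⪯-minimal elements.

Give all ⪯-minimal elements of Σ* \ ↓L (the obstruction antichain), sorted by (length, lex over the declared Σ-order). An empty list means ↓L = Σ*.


|Q|=51, |F|=22, |δ|=115 (47 ε).
min D↑ (20 st, q0=0, F={11}): 0:q→1,y→2 1:q→3,y→4 2:q→4,y→5 3:q→6,y→7 4:q→7,y→8 5:q→9,y→10 6:q→11,y→6 7:q→6,y→12 8:q→13,y→14 9:q→13,y→15 10:q→16,y→12 11:q→11,y→11 12:q→17,y→12 13:q→17,y→18 14:q→13,y→12 15:q→18,y→11 16:q→13,y→18 17:q→11,y→19 18:q→19,y→11 19:q→11,y→11.
'qqqq': N↓-sim [40, 35, 26, 12, 6] end={s20,s22,s32,s47,s6,s7} — reject; 4/4 del acc.
'yyqyy': run [40, 37, 32, 19, 14, 6] end={s20,s22,s32,s47,s6,s7} — reject; 5/5 deletions ∈↓L.
'yyyyqq': N↓-sim [40, 37, 32, 25, 17, 9, 6] end={s20,s22,s32,s47,s6,s7} ∉↓L; 6/6 deletions ∈↓L.
3 obstructions.

A = [qqqq, yyqyy, yyyyqq].


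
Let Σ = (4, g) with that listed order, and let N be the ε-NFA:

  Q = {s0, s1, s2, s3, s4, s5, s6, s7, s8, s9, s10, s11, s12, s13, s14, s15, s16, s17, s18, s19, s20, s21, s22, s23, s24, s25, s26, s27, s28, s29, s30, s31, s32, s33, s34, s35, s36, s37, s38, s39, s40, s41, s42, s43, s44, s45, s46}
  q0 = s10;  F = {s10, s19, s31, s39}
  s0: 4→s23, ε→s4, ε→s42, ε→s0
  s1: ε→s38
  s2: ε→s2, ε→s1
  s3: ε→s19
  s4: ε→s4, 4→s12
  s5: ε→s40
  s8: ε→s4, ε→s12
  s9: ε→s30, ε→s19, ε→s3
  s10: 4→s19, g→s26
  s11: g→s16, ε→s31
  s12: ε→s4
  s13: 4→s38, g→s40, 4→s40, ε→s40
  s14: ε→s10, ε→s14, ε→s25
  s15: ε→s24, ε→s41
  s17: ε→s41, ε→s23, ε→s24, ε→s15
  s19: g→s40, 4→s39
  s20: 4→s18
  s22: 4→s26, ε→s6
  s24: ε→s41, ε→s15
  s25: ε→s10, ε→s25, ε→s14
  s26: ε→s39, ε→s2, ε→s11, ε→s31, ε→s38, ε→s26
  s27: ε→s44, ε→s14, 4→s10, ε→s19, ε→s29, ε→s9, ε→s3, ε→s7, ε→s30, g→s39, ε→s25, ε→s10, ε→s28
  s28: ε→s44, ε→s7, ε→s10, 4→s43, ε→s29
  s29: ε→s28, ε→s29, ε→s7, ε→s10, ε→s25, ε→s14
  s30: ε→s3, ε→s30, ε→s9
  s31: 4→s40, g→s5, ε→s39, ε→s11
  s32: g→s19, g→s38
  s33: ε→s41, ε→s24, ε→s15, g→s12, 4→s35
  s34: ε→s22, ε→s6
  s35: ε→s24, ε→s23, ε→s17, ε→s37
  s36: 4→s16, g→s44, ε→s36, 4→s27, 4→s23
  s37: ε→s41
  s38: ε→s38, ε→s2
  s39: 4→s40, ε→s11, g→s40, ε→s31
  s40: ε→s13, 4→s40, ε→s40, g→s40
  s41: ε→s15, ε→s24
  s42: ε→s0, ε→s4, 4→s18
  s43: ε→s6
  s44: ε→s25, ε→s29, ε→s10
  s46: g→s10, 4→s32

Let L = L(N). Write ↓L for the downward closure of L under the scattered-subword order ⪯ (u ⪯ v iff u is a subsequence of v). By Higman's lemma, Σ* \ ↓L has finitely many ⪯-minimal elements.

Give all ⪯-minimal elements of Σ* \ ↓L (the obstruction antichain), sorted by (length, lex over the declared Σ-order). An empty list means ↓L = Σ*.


Antichain: [4g, g4, gg, 444].

|Q|=47, |F|=4, |δ|=121 (89 ε).
min D↑ (4 st, q0=0, F={3}): 0:4→1,g→2 1:4→2,g→3 2:4→3,g→3 3:4→3,g→3 (ε-aug+det+¬).
'4g': N↓-sim [13, 11, 7] end={s1,s13,s16,s2,s38,s40,s5} ∉↓L; 2/2 deletions ∈↓L.
'g4': N↓-sim [13, 11, 5] end={s1,s13,s2,s38,s40} ∉↓L; 2/2 del acc.
'gg': N↓-sim [13, 11, 7] end={s1,s13,s16,s2,s38,s40,s5} — reject; 2/2 del acc.
'444': N↓-sim [13, 11, 10, 5] end={s1,s13,s2,s38,s40} ∉↓L; 3/3 deletions ∈↓L.
4 words, ⪯-incomp.


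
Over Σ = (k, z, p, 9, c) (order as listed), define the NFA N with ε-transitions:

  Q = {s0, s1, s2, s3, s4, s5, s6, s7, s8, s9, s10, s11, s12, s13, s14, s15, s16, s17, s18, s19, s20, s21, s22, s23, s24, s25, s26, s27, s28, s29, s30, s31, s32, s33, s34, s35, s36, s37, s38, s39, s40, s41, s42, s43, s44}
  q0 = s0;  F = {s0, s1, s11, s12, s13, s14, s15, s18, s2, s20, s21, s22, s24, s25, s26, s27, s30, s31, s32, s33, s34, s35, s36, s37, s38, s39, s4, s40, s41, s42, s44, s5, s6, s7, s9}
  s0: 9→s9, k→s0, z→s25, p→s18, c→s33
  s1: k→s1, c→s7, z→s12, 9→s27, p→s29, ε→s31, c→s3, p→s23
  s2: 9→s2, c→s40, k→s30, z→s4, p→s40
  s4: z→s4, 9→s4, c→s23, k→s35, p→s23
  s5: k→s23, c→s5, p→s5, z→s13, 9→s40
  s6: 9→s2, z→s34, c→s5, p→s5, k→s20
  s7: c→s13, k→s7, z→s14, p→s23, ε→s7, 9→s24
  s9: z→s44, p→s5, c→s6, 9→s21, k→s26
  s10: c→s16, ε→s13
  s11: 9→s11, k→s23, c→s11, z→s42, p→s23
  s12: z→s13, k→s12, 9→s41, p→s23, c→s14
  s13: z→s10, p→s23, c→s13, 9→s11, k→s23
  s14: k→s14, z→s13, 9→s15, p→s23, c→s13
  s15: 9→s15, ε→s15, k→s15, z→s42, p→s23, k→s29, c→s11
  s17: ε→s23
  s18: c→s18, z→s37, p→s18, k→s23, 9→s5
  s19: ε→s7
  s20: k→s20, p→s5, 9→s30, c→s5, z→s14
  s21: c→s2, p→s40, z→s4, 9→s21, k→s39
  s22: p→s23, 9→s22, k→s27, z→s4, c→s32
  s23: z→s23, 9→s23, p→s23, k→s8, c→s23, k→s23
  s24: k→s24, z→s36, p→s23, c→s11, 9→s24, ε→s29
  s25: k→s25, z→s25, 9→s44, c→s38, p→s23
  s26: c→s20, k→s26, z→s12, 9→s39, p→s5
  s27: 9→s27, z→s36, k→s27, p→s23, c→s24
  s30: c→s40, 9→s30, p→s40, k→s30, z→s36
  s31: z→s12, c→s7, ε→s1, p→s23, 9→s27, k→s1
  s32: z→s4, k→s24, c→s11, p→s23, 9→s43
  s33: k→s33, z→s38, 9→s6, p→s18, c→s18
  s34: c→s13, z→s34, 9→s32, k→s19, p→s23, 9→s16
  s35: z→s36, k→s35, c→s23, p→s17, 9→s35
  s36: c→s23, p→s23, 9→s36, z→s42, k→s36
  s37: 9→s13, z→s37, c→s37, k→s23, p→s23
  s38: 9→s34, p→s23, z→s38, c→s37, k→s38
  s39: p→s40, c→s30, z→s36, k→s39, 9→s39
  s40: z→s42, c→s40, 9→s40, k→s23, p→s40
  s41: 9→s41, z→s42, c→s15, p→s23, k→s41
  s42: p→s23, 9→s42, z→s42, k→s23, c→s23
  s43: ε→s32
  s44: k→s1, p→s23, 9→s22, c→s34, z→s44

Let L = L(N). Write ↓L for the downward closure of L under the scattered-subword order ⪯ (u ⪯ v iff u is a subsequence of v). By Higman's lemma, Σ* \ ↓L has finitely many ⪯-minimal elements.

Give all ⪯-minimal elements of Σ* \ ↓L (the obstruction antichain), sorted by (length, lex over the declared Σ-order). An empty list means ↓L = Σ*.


|Q|=45, |F|=35, |δ|=195 (9 ε).
min D↑ (35 st, q0=0, F={5}): 0:k→0,z→1,p→2,9→3,c→4 1:k→1,z→1,p→5,9→6,c→7 2:k→5,z→8,p→2,9→9,c→2 3:k→10,z→6,p→9,9→11,c→12 4:k→4,z→7,p→2,9→12,c→2 5:k→5,z→5,p→5,9→5,c→5 6:k→13,z→6,p→5,9→14,c→15 7:k→7,z→7,p→5,9→15,c→8 8:k→5,z→8,p→5,9→16,c→8 9:k→5,z→16,p→9,9→17,c→9 10:k→10,z→18,p→9,9→19,c→20 11:k→19,z→21,p→17,9→11,c→22 12:k→20,z→15,p→9,9→22,c→9 13:k→13,z→18,p→5,9→23,c→24 14:k→23,z→21,p→5,9→14,c→25 15:k→24,z→15,p→5,9→25,c→16 16:k→5,z→16,p→5,9→26,c→16 17:k→5,z→27,p→17,9→17,c→17 18:k→18,z→16,p→5,9→28,c→29 19:k→19,z→30,p→17,9→19,c→31 20:k→20,z→29,p→9,9→31,c→9 21:k→32,z→21,p→5,9→21,c→5 22:k→31,z→21,p→17,9→22,c→17 23:k→23,z→30,p→5,9→23,c→33 24:k→24,z→29,p→5,9→33,c→16 25:k→33,z→21,p→5,9→25,c→26 26:k→5,z→27,p→5,9→26,c→26 27:k→5,z→27,p→5,9→27,c→5 28:k→28,z→27,p→5,9→28,c→34 29:k→29,z→16,p→5,9→34,c→16 30:k→30,z→27,p→5,9→30,c→5 31:k→31,z→30,p→17,9→31,c→17 32:k→32,z→30,p→5,9→32,c→5 33:k→33,z→30,p→5,9→33,c→26 34:k→34,z→27,p→5,9→34,c→26 (ε-aug+det+¬).
'zp': run [44, 31, 4] end={s17,s23,s29,s8} ∉↓L; 2/2 single-dels accept.
'pk': |S_i|=[44, 13, 2] end={s23,s8} rej; 2/2 deletions ∈↓L.
'cck': run [44, 31, 11, 2] end={s23,s8} ∉↓L; 3/3 del acc.
'99zc': run [44, 38, 22, 7, 2] end={s23,s8} — reject; 4/4 single-dels accept.
'9kzzk': run [44, 38, 28, 13, 7, 2] end={s23,s8} ∉↓L; 5/5 del acc.
5 words, ⪯-incomp.

min(Σ*\↓L) = [zp, pk, cck, 99zc, 9kzzk].
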